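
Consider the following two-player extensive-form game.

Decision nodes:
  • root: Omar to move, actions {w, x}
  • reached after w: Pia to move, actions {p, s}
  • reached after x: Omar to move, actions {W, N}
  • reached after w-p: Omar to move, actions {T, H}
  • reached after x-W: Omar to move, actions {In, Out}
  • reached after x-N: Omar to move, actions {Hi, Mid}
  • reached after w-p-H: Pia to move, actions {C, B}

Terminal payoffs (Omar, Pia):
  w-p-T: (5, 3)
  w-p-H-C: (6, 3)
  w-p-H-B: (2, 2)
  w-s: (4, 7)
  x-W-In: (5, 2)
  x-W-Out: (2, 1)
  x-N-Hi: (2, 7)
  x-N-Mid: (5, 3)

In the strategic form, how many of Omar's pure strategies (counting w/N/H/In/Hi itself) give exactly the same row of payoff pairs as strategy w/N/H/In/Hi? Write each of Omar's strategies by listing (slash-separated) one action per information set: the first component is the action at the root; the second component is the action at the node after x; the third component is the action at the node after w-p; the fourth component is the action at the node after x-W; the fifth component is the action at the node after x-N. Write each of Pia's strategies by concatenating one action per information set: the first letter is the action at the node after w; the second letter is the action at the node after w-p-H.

8

Row for w/N/H/In/Hi (columns pC, pB, sC, sB): (6,3) (2,2) (4,7) (4,7).
Under w/N/H/In/Hi, Omar's choice at the node after x and at the node after x-W and at the node after x-N can never be reached regardless of what Pia does, so varying those choices leaves every outcome unchanged.
Holding the reachable choices fixed and varying the unreachable ones freely already gives 2 × 2 × 2 = 8 equivalent strategies.
No other strategy reproduces this row, so those 8 are the full class: w/W/H/In/Hi, w/W/H/In/Mid, w/W/H/Out/Hi, w/W/H/Out/Mid, w/N/H/In/Hi, w/N/H/In/Mid, w/N/H/Out/Hi, w/N/H/Out/Mid.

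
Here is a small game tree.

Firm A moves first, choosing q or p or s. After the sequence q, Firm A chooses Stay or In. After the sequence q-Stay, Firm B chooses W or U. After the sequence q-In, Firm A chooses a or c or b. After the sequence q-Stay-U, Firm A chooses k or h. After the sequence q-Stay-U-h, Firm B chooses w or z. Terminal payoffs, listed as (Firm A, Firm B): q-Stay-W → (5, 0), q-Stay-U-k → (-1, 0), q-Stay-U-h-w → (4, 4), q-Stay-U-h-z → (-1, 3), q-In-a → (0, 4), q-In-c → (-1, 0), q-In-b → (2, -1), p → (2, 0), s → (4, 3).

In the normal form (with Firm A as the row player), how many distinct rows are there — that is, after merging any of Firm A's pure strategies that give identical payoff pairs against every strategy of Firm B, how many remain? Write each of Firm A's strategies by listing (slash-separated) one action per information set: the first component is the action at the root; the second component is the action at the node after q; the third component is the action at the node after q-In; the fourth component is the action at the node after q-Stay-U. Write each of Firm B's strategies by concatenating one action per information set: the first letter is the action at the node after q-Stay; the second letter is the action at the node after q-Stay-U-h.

Firm A has 36 pure strategies: q/Stay/a/k, q/Stay/a/h, q/Stay/c/k, q/Stay/c/h, q/Stay/b/k, q/Stay/b/h, q/In/a/k, q/In/a/h, q/In/c/k, q/In/c/h, q/In/b/k, q/In/b/h, p/Stay/a/k, p/Stay/a/h, p/Stay/c/k, p/Stay/c/h, p/Stay/b/k, p/Stay/b/h, p/In/a/k, p/In/a/h, p/In/c/k, p/In/c/h, p/In/b/k, p/In/b/h, s/Stay/a/k, s/Stay/a/h, s/Stay/c/k, s/Stay/c/h, s/Stay/b/k, s/Stay/b/h, s/In/a/k, s/In/a/h, s/In/c/k, s/In/c/h, s/In/b/k, s/In/b/h. Columns: Ww, Wz, Uw, Uz.
{q/Stay/a/k, q/Stay/c/k, q/Stay/b/k} → row (5,0) (5,0) (-1,0) (-1,0)
{q/Stay/a/h, q/Stay/c/h, q/Stay/b/h} → row (5,0) (5,0) (4,4) (-1,3)
{q/In/a/k, q/In/a/h} → row (0,4) (0,4) (0,4) (0,4)
{q/In/c/k, q/In/c/h} → row (-1,0) (-1,0) (-1,0) (-1,0)
{q/In/b/k, q/In/b/h} → row (2,-1) (2,-1) (2,-1) (2,-1)
{p/Stay/a/k, p/Stay/a/h, p/Stay/c/k, p/Stay/c/h, p/Stay/b/k, p/Stay/b/h, p/In/a/k, p/In/a/h, p/In/c/k, p/In/c/h, p/In/b/k, p/In/b/h} → row (2,0) (2,0) (2,0) (2,0)
{s/Stay/a/k, s/Stay/a/h, s/Stay/c/k, s/Stay/c/h, s/Stay/b/k, s/Stay/b/h, s/In/a/k, s/In/a/h, s/In/c/k, s/In/c/h, s/In/b/k, s/In/b/h} → row (4,3) (4,3) (4,3) (4,3)
That's 7 distinct rows out of 36 strategies.

7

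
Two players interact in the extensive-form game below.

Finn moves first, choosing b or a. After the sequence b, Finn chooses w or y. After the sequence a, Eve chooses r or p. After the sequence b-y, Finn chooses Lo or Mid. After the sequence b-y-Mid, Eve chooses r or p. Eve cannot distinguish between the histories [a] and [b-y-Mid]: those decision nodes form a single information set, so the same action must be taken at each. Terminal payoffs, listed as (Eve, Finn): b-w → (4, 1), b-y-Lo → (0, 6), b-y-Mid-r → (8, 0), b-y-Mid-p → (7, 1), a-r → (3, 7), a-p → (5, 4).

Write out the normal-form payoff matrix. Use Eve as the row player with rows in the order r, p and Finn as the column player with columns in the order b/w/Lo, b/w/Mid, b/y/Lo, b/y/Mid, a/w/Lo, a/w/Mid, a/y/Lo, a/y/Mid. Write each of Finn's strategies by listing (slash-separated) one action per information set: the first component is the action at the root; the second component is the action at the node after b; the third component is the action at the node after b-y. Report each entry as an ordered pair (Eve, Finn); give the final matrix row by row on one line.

       b/w/Lo  b/w/Mid   b/y/Lo  b/y/Mid   a/w/Lo  a/w/Mid   a/y/Lo  a/y/Mid
   r    (4,1)    (4,1)    (0,6)    (8,0)    (3,7)    (3,7)    (3,7)    (3,7)
   p    (4,1)    (4,1)    (0,6)    (7,1)    (5,4)    (5,4)    (5,4)    (5,4)

r: (4,1) (4,1) (0,6) (8,0) (3,7) (3,7) (3,7) (3,7) | p: (4,1) (4,1) (0,6) (7,1) (5,4) (5,4) (5,4) (5,4)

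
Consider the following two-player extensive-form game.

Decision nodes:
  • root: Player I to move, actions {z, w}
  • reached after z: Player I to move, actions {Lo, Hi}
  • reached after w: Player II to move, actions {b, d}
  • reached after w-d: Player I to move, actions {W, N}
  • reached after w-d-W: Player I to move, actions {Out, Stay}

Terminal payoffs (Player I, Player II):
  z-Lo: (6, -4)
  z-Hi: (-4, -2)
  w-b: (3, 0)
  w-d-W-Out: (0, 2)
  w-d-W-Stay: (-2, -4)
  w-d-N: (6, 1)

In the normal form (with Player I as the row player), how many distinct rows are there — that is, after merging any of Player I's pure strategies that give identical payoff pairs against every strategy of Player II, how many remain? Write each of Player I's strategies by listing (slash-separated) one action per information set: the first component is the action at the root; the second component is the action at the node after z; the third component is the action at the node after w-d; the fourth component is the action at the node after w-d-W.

5

Player I has 16 pure strategies: z/Lo/W/Out, z/Lo/W/Stay, z/Lo/N/Out, z/Lo/N/Stay, z/Hi/W/Out, z/Hi/W/Stay, z/Hi/N/Out, z/Hi/N/Stay, w/Lo/W/Out, w/Lo/W/Stay, w/Lo/N/Out, w/Lo/N/Stay, w/Hi/W/Out, w/Hi/W/Stay, w/Hi/N/Out, w/Hi/N/Stay. Columns: b, d.
{z/Lo/W/Out, z/Lo/W/Stay, z/Lo/N/Out, z/Lo/N/Stay} → row (6,-4) (6,-4)
{z/Hi/W/Out, z/Hi/W/Stay, z/Hi/N/Out, z/Hi/N/Stay} → row (-4,-2) (-4,-2)
{w/Lo/W/Out, w/Hi/W/Out} → row (3,0) (0,2)
{w/Lo/W/Stay, w/Hi/W/Stay} → row (3,0) (-2,-4)
{w/Lo/N/Out, w/Lo/N/Stay, w/Hi/N/Out, w/Hi/N/Stay} → row (3,0) (6,1)
That's 5 distinct rows out of 16 strategies.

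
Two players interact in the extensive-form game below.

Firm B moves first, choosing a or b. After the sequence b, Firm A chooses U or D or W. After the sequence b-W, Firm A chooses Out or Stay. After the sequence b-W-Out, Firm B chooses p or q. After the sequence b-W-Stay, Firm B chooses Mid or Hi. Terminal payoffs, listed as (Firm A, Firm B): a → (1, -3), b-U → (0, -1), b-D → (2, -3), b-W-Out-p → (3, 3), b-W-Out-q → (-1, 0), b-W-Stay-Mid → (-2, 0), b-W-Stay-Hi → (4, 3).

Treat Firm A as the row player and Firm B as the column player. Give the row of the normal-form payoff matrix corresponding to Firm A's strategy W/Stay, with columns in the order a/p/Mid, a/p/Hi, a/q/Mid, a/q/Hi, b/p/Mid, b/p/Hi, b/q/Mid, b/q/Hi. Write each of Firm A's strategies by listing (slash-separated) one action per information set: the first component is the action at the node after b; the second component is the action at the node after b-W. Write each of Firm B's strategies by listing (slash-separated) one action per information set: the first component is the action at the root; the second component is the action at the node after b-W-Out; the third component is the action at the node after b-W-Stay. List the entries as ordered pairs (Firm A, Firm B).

vs a/p/Mid: Firm B plays a → (1, -3)
vs a/p/Hi: Firm B plays a → (1, -3)
vs a/q/Mid: Firm B plays a → (1, -3)
vs a/q/Hi: Firm B plays a → (1, -3)
vs b/p/Mid: Firm B plays b → Firm A plays W at [b] → Firm A plays Stay at [b-W] → Firm B plays Mid at [b-W-Stay] → (-2, 0)
vs b/p/Hi: Firm B plays b → Firm A plays W at [b] → Firm A plays Stay at [b-W] → Firm B plays Hi at [b-W-Stay] → (4, 3)
vs b/q/Mid: Firm B plays b → Firm A plays W at [b] → Firm A plays Stay at [b-W] → Firm B plays Mid at [b-W-Stay] → (-2, 0)
vs b/q/Hi: Firm B plays b → Firm A plays W at [b] → Firm A plays Stay at [b-W] → Firm B plays Hi at [b-W-Stay] → (4, 3)

(1,-3) (1,-3) (1,-3) (1,-3) (-2,0) (4,3) (-2,0) (4,3)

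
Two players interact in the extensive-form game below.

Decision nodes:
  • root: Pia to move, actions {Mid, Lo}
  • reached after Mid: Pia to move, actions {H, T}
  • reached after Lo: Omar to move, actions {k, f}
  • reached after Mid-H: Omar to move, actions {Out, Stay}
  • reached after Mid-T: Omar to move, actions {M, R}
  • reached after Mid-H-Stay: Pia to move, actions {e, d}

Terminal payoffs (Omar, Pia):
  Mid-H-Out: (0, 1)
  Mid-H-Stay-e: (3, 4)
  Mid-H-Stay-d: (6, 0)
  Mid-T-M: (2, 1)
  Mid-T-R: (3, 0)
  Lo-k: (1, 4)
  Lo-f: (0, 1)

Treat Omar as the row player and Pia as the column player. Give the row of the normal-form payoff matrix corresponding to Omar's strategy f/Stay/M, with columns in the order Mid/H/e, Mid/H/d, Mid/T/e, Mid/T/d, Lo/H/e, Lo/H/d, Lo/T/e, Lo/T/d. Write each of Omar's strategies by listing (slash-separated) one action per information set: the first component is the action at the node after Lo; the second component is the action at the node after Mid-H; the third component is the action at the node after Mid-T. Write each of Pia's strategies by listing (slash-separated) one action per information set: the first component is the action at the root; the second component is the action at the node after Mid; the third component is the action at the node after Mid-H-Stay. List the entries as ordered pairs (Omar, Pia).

(3,4) (6,0) (2,1) (2,1) (0,1) (0,1) (0,1) (0,1)

vs Mid/H/e: Pia plays Mid → Pia plays H at [Mid] → Omar plays Stay at [Mid-H] → Pia plays e at [Mid-H-Stay] → (3, 4)
vs Mid/H/d: Pia plays Mid → Pia plays H at [Mid] → Omar plays Stay at [Mid-H] → Pia plays d at [Mid-H-Stay] → (6, 0)
vs Mid/T/e: Pia plays Mid → Pia plays T at [Mid] → Omar plays M at [Mid-T] → (2, 1)
vs Mid/T/d: Pia plays Mid → Pia plays T at [Mid] → Omar plays M at [Mid-T] → (2, 1)
vs Lo/H/e: Pia plays Lo → Omar plays f at [Lo] → (0, 1)
vs Lo/H/d: Pia plays Lo → Omar plays f at [Lo] → (0, 1)
vs Lo/T/e: Pia plays Lo → Omar plays f at [Lo] → (0, 1)
vs Lo/T/d: Pia plays Lo → Omar plays f at [Lo] → (0, 1)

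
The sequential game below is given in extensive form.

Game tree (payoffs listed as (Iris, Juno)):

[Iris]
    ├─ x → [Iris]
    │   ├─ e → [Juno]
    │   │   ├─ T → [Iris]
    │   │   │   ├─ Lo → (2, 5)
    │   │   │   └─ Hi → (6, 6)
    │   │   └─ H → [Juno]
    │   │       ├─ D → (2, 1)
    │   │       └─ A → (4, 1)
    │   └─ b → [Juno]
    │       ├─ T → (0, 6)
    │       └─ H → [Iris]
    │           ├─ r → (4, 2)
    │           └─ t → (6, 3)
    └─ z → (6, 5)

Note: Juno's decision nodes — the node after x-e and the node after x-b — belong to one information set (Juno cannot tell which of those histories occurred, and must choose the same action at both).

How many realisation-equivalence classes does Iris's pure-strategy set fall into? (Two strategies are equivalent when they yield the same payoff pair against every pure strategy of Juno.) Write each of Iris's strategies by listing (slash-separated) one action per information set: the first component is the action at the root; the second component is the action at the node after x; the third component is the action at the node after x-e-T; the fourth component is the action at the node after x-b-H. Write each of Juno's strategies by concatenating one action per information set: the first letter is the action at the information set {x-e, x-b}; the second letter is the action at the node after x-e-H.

5

Iris has 16 pure strategies: x/e/Lo/r, x/e/Lo/t, x/e/Hi/r, x/e/Hi/t, x/b/Lo/r, x/b/Lo/t, x/b/Hi/r, x/b/Hi/t, z/e/Lo/r, z/e/Lo/t, z/e/Hi/r, z/e/Hi/t, z/b/Lo/r, z/b/Lo/t, z/b/Hi/r, z/b/Hi/t. Columns: TD, TA, HD, HA.
{x/e/Lo/r, x/e/Lo/t} → row (2,5) (2,5) (2,1) (4,1)
{x/e/Hi/r, x/e/Hi/t} → row (6,6) (6,6) (2,1) (4,1)
{x/b/Lo/r, x/b/Hi/r} → row (0,6) (0,6) (4,2) (4,2)
{x/b/Lo/t, x/b/Hi/t} → row (0,6) (0,6) (6,3) (6,3)
{z/e/Lo/r, z/e/Lo/t, z/e/Hi/r, z/e/Hi/t, z/b/Lo/r, z/b/Lo/t, z/b/Hi/r, z/b/Hi/t} → row (6,5) (6,5) (6,5) (6,5)
That's 5 distinct rows out of 16 strategies.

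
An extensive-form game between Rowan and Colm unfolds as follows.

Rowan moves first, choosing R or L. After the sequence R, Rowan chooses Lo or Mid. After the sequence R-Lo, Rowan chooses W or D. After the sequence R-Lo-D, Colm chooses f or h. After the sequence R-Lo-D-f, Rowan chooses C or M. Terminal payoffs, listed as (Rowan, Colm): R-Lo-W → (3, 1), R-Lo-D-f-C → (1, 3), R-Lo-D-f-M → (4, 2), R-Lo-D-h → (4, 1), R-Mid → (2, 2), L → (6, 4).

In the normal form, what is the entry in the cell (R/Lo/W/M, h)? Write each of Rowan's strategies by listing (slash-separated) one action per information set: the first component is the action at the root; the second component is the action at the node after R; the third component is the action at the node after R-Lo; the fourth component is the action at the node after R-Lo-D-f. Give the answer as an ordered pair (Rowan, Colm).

Trace the play path from the root:
  Rowan plays R
  Rowan plays Lo at [R]
  Rowan plays W at [R-Lo]
→ terminal payoff (3, 1).
(Rowan's choice at the node after R-Lo-D-f is never reached on this path, so it doesn't affect the outcome.)

(3, 1)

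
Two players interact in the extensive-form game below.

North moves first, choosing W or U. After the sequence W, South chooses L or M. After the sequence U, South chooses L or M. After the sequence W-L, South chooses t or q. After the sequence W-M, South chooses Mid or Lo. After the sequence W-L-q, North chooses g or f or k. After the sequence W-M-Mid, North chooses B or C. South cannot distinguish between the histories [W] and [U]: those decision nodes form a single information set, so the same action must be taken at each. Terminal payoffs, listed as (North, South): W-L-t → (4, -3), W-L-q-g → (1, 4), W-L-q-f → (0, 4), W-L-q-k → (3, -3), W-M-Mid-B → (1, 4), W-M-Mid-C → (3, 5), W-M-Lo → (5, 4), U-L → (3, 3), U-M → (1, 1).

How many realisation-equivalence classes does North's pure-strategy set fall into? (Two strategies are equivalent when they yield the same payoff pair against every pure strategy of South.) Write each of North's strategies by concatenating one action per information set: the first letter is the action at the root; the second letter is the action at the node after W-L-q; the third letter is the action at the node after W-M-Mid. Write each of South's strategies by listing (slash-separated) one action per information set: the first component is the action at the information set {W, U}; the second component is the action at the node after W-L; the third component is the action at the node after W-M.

7

North has 12 pure strategies: WgB, WgC, WfB, WfC, WkB, WkC, UgB, UgC, UfB, UfC, UkB, UkC. Columns: L/t/Mid, L/t/Lo, L/q/Mid, L/q/Lo, M/t/Mid, M/t/Lo, M/q/Mid, M/q/Lo.
{WgB} → row (4,-3) (4,-3) (1,4) (1,4) (1,4) (5,4) (1,4) (5,4)
{WgC} → row (4,-3) (4,-3) (1,4) (1,4) (3,5) (5,4) (3,5) (5,4)
{WfB} → row (4,-3) (4,-3) (0,4) (0,4) (1,4) (5,4) (1,4) (5,4)
{WfC} → row (4,-3) (4,-3) (0,4) (0,4) (3,5) (5,4) (3,5) (5,4)
{WkB} → row (4,-3) (4,-3) (3,-3) (3,-3) (1,4) (5,4) (1,4) (5,4)
{WkC} → row (4,-3) (4,-3) (3,-3) (3,-3) (3,5) (5,4) (3,5) (5,4)
{UgB, UgC, UfB, UfC, UkB, UkC} → row (3,3) (3,3) (3,3) (3,3) (1,1) (1,1) (1,1) (1,1)
That's 7 distinct rows out of 12 strategies.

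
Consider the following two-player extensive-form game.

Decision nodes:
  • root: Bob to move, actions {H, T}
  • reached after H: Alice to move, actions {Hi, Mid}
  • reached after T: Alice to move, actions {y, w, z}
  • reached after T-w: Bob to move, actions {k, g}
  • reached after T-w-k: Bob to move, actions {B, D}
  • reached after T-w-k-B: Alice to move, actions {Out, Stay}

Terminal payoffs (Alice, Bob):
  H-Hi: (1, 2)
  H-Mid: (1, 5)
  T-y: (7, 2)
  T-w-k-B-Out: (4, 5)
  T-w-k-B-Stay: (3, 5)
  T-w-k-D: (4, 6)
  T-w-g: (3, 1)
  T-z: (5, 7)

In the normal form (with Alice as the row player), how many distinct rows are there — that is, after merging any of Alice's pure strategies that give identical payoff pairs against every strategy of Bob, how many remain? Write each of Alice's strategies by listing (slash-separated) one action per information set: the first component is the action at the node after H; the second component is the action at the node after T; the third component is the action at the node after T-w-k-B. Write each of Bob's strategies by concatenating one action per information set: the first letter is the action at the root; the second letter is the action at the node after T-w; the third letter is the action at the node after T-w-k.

8

Alice has 12 pure strategies: Hi/y/Out, Hi/y/Stay, Hi/w/Out, Hi/w/Stay, Hi/z/Out, Hi/z/Stay, Mid/y/Out, Mid/y/Stay, Mid/w/Out, Mid/w/Stay, Mid/z/Out, Mid/z/Stay. Columns: HkB, HkD, HgB, HgD, TkB, TkD, TgB, TgD.
{Hi/y/Out, Hi/y/Stay} → row (1,2) (1,2) (1,2) (1,2) (7,2) (7,2) (7,2) (7,2)
{Hi/w/Out} → row (1,2) (1,2) (1,2) (1,2) (4,5) (4,6) (3,1) (3,1)
{Hi/w/Stay} → row (1,2) (1,2) (1,2) (1,2) (3,5) (4,6) (3,1) (3,1)
{Hi/z/Out, Hi/z/Stay} → row (1,2) (1,2) (1,2) (1,2) (5,7) (5,7) (5,7) (5,7)
{Mid/y/Out, Mid/y/Stay} → row (1,5) (1,5) (1,5) (1,5) (7,2) (7,2) (7,2) (7,2)
{Mid/w/Out} → row (1,5) (1,5) (1,5) (1,5) (4,5) (4,6) (3,1) (3,1)
{Mid/w/Stay} → row (1,5) (1,5) (1,5) (1,5) (3,5) (4,6) (3,1) (3,1)
{Mid/z/Out, Mid/z/Stay} → row (1,5) (1,5) (1,5) (1,5) (5,7) (5,7) (5,7) (5,7)
That's 8 distinct rows out of 12 strategies.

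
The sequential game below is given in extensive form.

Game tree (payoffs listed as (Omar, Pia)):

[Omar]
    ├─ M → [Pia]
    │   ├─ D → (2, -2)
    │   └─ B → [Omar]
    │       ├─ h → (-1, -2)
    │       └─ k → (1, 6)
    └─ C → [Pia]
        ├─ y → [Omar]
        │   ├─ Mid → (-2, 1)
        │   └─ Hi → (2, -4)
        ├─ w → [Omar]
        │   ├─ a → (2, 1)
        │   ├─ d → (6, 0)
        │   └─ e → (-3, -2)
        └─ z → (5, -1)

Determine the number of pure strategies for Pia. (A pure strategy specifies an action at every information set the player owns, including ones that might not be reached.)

Pia owns the node after M with actions {D, B} — two choices.
Pia owns the node after C with actions {y, w, z} — three choices.
A pure strategy fixes one action at each information set independently, so the count is the product 2 × 3 = 6.

6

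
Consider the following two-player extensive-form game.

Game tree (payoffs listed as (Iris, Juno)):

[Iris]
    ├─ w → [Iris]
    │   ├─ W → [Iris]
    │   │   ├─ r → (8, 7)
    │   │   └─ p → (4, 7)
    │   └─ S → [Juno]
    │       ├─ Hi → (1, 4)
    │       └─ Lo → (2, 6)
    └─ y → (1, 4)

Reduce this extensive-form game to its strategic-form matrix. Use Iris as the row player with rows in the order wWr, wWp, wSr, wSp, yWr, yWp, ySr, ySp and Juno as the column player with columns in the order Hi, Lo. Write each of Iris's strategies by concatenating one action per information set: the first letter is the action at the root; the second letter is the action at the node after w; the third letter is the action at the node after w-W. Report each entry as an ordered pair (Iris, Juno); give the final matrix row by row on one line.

wWr: (8,7) (8,7) | wWp: (4,7) (4,7) | wSr: (1,4) (2,6) | wSp: (1,4) (2,6) | yWr: (1,4) (1,4) | yWp: (1,4) (1,4) | ySr: (1,4) (1,4) | ySp: (1,4) (1,4)

           Hi       Lo
 wWr    (8,7)    (8,7)
 wWp    (4,7)    (4,7)
 wSr    (1,4)    (2,6)
 wSp    (1,4)    (2,6)
 yWr    (1,4)    (1,4)
 yWp    (1,4)    (1,4)
 ySr    (1,4)    (1,4)
 ySp    (1,4)    (1,4)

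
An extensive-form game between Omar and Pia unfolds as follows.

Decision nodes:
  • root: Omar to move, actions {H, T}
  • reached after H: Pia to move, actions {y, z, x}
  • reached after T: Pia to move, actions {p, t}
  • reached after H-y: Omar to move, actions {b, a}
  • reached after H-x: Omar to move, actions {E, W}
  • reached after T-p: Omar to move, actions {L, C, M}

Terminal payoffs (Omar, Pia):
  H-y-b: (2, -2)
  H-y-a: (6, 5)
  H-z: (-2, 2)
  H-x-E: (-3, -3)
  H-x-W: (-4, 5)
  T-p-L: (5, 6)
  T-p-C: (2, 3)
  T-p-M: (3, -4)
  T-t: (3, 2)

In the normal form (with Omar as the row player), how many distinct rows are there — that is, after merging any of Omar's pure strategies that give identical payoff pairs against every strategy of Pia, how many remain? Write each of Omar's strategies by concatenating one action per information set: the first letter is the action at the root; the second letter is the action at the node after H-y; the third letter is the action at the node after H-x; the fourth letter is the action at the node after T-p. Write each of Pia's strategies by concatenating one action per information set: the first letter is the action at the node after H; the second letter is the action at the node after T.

Omar has 24 pure strategies: HbEL, HbEC, HbEM, HbWL, HbWC, HbWM, HaEL, HaEC, HaEM, HaWL, HaWC, HaWM, TbEL, TbEC, TbEM, TbWL, TbWC, TbWM, TaEL, TaEC, TaEM, TaWL, TaWC, TaWM. Columns: yp, yt, zp, zt, xp, xt.
{HbEL, HbEC, HbEM} → row (2,-2) (2,-2) (-2,2) (-2,2) (-3,-3) (-3,-3)
{HbWL, HbWC, HbWM} → row (2,-2) (2,-2) (-2,2) (-2,2) (-4,5) (-4,5)
{HaEL, HaEC, HaEM} → row (6,5) (6,5) (-2,2) (-2,2) (-3,-3) (-3,-3)
{HaWL, HaWC, HaWM} → row (6,5) (6,5) (-2,2) (-2,2) (-4,5) (-4,5)
{TbEL, TbWL, TaEL, TaWL} → row (5,6) (3,2) (5,6) (3,2) (5,6) (3,2)
{TbEC, TbWC, TaEC, TaWC} → row (2,3) (3,2) (2,3) (3,2) (2,3) (3,2)
{TbEM, TbWM, TaEM, TaWM} → row (3,-4) (3,2) (3,-4) (3,2) (3,-4) (3,2)
That's 7 distinct rows out of 24 strategies.

7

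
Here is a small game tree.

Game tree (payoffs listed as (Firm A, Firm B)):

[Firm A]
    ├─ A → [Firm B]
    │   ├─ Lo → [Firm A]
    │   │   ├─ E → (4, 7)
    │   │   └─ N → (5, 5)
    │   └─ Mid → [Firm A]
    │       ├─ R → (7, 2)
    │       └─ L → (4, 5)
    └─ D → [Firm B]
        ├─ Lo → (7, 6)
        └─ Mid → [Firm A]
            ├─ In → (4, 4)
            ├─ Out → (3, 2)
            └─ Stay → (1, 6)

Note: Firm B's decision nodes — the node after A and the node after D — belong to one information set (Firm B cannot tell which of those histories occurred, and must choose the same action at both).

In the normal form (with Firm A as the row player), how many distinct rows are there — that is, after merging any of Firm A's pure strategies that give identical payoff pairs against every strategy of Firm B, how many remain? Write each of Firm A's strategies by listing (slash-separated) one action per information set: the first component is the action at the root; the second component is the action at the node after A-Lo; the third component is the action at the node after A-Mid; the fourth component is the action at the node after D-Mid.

Firm A has 24 pure strategies: A/E/R/In, A/E/R/Out, A/E/R/Stay, A/E/L/In, A/E/L/Out, A/E/L/Stay, A/N/R/In, A/N/R/Out, A/N/R/Stay, A/N/L/In, A/N/L/Out, A/N/L/Stay, D/E/R/In, D/E/R/Out, D/E/R/Stay, D/E/L/In, D/E/L/Out, D/E/L/Stay, D/N/R/In, D/N/R/Out, D/N/R/Stay, D/N/L/In, D/N/L/Out, D/N/L/Stay. Columns: Lo, Mid.
{A/E/R/In, A/E/R/Out, A/E/R/Stay} → row (4,7) (7,2)
{A/E/L/In, A/E/L/Out, A/E/L/Stay} → row (4,7) (4,5)
{A/N/R/In, A/N/R/Out, A/N/R/Stay} → row (5,5) (7,2)
{A/N/L/In, A/N/L/Out, A/N/L/Stay} → row (5,5) (4,5)
{D/E/R/In, D/E/L/In, D/N/R/In, D/N/L/In} → row (7,6) (4,4)
{D/E/R/Out, D/E/L/Out, D/N/R/Out, D/N/L/Out} → row (7,6) (3,2)
{D/E/R/Stay, D/E/L/Stay, D/N/R/Stay, D/N/L/Stay} → row (7,6) (1,6)
That's 7 distinct rows out of 24 strategies.

7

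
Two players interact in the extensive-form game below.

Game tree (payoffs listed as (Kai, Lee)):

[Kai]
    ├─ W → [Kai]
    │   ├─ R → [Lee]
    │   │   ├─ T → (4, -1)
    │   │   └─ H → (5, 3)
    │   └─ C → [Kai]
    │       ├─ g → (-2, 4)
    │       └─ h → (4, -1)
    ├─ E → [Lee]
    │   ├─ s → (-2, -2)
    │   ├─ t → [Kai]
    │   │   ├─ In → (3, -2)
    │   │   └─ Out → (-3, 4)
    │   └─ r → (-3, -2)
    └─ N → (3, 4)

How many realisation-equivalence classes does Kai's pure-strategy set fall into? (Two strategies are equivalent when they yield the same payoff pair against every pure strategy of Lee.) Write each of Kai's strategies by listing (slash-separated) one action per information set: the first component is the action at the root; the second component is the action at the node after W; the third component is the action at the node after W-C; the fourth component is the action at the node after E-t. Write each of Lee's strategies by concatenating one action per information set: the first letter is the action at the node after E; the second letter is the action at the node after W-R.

Kai has 24 pure strategies: W/R/g/In, W/R/g/Out, W/R/h/In, W/R/h/Out, W/C/g/In, W/C/g/Out, W/C/h/In, W/C/h/Out, E/R/g/In, E/R/g/Out, E/R/h/In, E/R/h/Out, E/C/g/In, E/C/g/Out, E/C/h/In, E/C/h/Out, N/R/g/In, N/R/g/Out, N/R/h/In, N/R/h/Out, N/C/g/In, N/C/g/Out, N/C/h/In, N/C/h/Out. Columns: sT, sH, tT, tH, rT, rH.
{W/R/g/In, W/R/g/Out, W/R/h/In, W/R/h/Out} → row (4,-1) (5,3) (4,-1) (5,3) (4,-1) (5,3)
{W/C/g/In, W/C/g/Out} → row (-2,4) (-2,4) (-2,4) (-2,4) (-2,4) (-2,4)
{W/C/h/In, W/C/h/Out} → row (4,-1) (4,-1) (4,-1) (4,-1) (4,-1) (4,-1)
{E/R/g/In, E/R/h/In, E/C/g/In, E/C/h/In} → row (-2,-2) (-2,-2) (3,-2) (3,-2) (-3,-2) (-3,-2)
{E/R/g/Out, E/R/h/Out, E/C/g/Out, E/C/h/Out} → row (-2,-2) (-2,-2) (-3,4) (-3,4) (-3,-2) (-3,-2)
{N/R/g/In, N/R/g/Out, N/R/h/In, N/R/h/Out, N/C/g/In, N/C/g/Out, N/C/h/In, N/C/h/Out} → row (3,4) (3,4) (3,4) (3,4) (3,4) (3,4)
That's 6 distinct rows out of 24 strategies.

6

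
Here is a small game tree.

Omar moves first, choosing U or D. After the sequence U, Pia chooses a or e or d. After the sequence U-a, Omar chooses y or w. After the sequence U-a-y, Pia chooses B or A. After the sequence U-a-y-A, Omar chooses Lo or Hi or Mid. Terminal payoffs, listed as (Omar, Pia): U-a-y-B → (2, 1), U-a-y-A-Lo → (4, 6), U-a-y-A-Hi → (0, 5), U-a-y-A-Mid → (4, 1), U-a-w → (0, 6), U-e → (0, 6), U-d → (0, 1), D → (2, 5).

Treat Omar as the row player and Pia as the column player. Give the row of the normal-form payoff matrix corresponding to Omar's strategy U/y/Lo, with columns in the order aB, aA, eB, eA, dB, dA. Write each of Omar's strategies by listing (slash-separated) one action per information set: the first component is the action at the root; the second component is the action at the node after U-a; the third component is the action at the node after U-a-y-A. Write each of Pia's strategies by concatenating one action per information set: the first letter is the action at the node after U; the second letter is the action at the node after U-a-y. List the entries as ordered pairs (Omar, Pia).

(2,1) (4,6) (0,6) (0,6) (0,1) (0,1)

vs aB: Omar plays U → Pia plays a at [U] → Omar plays y at [U-a] → Pia plays B at [U-a-y] → (2, 1)
vs aA: Omar plays U → Pia plays a at [U] → Omar plays y at [U-a] → Pia plays A at [U-a-y] → Omar plays Lo at [U-a-y-A] → (4, 6)
vs eB: Omar plays U → Pia plays e at [U] → (0, 6)
vs eA: Omar plays U → Pia plays e at [U] → (0, 6)
vs dB: Omar plays U → Pia plays d at [U] → (0, 1)
vs dA: Omar plays U → Pia plays d at [U] → (0, 1)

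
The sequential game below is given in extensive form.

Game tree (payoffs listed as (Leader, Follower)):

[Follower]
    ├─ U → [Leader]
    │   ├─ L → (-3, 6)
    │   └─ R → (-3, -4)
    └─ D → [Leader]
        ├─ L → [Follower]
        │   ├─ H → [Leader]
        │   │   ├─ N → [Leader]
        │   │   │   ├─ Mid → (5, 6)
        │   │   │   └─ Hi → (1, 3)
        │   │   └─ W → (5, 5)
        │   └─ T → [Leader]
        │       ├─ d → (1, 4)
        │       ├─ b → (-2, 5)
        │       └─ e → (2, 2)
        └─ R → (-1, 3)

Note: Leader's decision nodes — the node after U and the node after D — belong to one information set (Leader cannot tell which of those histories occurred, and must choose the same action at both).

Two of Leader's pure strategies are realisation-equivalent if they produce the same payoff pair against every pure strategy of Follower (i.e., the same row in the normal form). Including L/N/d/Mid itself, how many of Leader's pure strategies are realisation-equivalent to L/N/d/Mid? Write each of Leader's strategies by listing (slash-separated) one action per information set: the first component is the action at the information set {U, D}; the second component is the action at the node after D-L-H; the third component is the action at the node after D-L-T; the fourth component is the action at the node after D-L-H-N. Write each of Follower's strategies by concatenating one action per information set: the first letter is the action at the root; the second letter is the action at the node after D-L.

1

Row for L/N/d/Mid (columns UH, UT, DH, DT): (-3,6) (-3,6) (5,6) (1,4).
Every one of Leader's information sets is on the play path for some reply by Follower when Leader follows L/N/d/Mid.
Changing the action at any of them therefore changes at least one column, so only L/N/d/Mid itself gives this row.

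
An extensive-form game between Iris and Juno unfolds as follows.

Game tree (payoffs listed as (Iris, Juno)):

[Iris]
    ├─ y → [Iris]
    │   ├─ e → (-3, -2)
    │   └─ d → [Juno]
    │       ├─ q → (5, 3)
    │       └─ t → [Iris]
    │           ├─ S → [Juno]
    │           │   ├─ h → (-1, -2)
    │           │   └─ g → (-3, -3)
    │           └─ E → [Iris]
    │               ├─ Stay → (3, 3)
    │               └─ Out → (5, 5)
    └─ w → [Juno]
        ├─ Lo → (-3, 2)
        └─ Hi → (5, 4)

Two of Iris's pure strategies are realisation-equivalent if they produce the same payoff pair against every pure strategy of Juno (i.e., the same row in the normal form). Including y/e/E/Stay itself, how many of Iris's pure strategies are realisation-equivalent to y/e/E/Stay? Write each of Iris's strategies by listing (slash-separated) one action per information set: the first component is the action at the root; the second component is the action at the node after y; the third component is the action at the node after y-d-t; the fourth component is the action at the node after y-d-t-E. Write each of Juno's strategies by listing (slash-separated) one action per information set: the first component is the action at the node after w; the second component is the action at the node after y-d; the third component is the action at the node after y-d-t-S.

4

Row for y/e/E/Stay (columns Lo/q/h, Lo/q/g, Lo/t/h, Lo/t/g, Hi/q/h, Hi/q/g, Hi/t/h, Hi/t/g): (-3,-2) (-3,-2) (-3,-2) (-3,-2) (-3,-2) (-3,-2) (-3,-2) (-3,-2).
Under y/e/E/Stay, Iris's choice at the node after y-d-t and at the node after y-d-t-E can never be reached regardless of what Juno does, so varying those choices leaves every outcome unchanged.
Holding the reachable choices fixed and varying the unreachable ones freely already gives 2 × 2 = 4 equivalent strategies.
No other strategy reproduces this row, so those 4 are the full class: y/e/S/Stay, y/e/S/Out, y/e/E/Stay, y/e/E/Out.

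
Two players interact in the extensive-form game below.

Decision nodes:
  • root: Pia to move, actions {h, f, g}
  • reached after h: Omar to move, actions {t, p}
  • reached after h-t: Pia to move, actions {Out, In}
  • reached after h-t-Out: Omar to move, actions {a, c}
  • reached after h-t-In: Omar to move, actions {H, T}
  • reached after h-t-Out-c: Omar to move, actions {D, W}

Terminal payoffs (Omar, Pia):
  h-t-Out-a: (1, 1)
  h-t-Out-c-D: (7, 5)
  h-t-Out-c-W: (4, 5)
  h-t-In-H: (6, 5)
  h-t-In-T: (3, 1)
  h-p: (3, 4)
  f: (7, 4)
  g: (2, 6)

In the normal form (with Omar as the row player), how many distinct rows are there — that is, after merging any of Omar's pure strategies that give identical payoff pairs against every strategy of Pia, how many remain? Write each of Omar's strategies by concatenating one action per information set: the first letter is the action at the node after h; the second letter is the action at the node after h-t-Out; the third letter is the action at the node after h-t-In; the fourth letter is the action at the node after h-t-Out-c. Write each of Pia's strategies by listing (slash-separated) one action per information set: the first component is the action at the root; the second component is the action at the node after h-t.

Omar has 16 pure strategies: taHD, taHW, taTD, taTW, tcHD, tcHW, tcTD, tcTW, paHD, paHW, paTD, paTW, pcHD, pcHW, pcTD, pcTW. Columns: h/Out, h/In, f/Out, f/In, g/Out, g/In.
{taHD, taHW} → row (1,1) (6,5) (7,4) (7,4) (2,6) (2,6)
{taTD, taTW} → row (1,1) (3,1) (7,4) (7,4) (2,6) (2,6)
{tcHD} → row (7,5) (6,5) (7,4) (7,4) (2,6) (2,6)
{tcHW} → row (4,5) (6,5) (7,4) (7,4) (2,6) (2,6)
{tcTD} → row (7,5) (3,1) (7,4) (7,4) (2,6) (2,6)
{tcTW} → row (4,5) (3,1) (7,4) (7,4) (2,6) (2,6)
{paHD, paHW, paTD, paTW, pcHD, pcHW, pcTD, pcTW} → row (3,4) (3,4) (7,4) (7,4) (2,6) (2,6)
That's 7 distinct rows out of 16 strategies.

7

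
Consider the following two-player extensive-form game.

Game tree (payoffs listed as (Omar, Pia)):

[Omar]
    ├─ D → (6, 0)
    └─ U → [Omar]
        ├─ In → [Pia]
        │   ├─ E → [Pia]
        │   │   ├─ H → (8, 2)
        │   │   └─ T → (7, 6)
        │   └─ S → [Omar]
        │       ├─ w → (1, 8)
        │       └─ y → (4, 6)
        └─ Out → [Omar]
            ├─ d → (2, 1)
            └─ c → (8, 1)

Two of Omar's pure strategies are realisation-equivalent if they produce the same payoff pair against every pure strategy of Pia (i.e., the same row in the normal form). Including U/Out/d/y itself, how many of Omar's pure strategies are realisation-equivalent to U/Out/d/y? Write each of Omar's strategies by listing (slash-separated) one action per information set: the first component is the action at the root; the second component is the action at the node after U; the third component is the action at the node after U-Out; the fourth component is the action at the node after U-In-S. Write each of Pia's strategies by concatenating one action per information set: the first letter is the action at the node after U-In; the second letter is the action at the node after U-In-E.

2

Row for U/Out/d/y (columns EH, ET, SH, ST): (2,1) (2,1) (2,1) (2,1).
Under U/Out/d/y, Omar's choice at the node after U-In-S can never be reached regardless of what Pia does, so varying those choices leaves every outcome unchanged.
Holding the reachable choices fixed and varying the unreachable one freely already gives 2 equivalent strategies.
No other strategy reproduces this row, so those 2 are the full class: U/Out/d/w, U/Out/d/y.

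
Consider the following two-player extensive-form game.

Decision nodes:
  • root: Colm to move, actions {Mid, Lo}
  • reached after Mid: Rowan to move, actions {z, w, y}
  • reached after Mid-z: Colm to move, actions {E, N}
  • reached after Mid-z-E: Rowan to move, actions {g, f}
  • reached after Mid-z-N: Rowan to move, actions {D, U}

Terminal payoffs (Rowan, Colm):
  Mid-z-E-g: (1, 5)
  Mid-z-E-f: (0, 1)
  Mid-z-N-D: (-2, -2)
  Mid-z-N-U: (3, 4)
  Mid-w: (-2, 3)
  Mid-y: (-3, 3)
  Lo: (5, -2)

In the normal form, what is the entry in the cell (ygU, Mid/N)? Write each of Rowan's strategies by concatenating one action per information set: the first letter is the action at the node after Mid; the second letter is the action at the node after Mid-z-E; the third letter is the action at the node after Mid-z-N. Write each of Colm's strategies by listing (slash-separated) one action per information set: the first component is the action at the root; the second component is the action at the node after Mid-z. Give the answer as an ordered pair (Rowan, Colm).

Trace the play path from the root:
  Colm plays Mid
  Rowan plays y at [Mid]
→ terminal payoff (-3, 3).
(Rowan's choice at the node after Mid-z-E is never reached on this path, so it doesn't affect the outcome.)

(-3, 3)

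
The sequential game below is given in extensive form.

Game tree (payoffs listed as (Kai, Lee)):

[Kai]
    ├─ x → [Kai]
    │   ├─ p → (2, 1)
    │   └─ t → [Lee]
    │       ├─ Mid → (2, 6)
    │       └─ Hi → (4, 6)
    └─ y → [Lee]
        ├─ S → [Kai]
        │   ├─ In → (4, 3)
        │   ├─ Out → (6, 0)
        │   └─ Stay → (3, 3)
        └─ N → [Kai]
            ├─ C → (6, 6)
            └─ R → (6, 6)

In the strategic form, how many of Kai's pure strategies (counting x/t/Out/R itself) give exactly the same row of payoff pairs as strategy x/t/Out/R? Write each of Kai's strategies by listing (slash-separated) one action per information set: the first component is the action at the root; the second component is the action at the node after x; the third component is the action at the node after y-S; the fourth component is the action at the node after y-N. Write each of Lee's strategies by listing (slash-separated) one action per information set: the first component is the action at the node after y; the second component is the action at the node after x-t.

Row for x/t/Out/R (columns S/Mid, S/Hi, N/Mid, N/Hi): (2,6) (4,6) (2,6) (4,6).
Under x/t/Out/R, Kai's choice at the node after y-S and at the node after y-N can never be reached regardless of what Lee does, so varying those choices leaves every outcome unchanged.
Holding the reachable choices fixed and varying the unreachable ones freely already gives 3 × 2 = 6 equivalent strategies.
No other strategy reproduces this row, so those 6 are the full class: x/t/In/C, x/t/In/R, x/t/Out/C, x/t/Out/R, x/t/Stay/C, x/t/Stay/R.

6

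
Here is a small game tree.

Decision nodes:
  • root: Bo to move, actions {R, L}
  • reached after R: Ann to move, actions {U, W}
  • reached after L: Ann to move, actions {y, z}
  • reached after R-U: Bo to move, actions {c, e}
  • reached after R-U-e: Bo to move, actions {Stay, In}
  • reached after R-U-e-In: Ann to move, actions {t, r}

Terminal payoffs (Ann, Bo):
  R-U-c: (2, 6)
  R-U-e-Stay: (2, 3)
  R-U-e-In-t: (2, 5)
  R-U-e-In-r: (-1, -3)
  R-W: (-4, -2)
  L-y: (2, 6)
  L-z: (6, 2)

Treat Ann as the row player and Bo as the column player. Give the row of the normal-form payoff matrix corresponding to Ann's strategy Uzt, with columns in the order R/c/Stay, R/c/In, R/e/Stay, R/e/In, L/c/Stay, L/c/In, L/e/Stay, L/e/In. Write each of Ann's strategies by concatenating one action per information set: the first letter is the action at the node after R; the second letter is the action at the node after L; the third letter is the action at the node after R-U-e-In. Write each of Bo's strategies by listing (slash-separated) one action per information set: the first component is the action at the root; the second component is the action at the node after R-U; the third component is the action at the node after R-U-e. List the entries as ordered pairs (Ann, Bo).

vs R/c/Stay: Bo plays R → Ann plays U at [R] → Bo plays c at [R-U] → (2, 6)
vs R/c/In: Bo plays R → Ann plays U at [R] → Bo plays c at [R-U] → (2, 6)
vs R/e/Stay: Bo plays R → Ann plays U at [R] → Bo plays e at [R-U] → Bo plays Stay at [R-U-e] → (2, 3)
vs R/e/In: Bo plays R → Ann plays U at [R] → Bo plays e at [R-U] → Bo plays In at [R-U-e] → Ann plays t at [R-U-e-In] → (2, 5)
vs L/c/Stay: Bo plays L → Ann plays z at [L] → (6, 2)
vs L/c/In: Bo plays L → Ann plays z at [L] → (6, 2)
vs L/e/Stay: Bo plays L → Ann plays z at [L] → (6, 2)
vs L/e/In: Bo plays L → Ann plays z at [L] → (6, 2)

(2,6) (2,6) (2,3) (2,5) (6,2) (6,2) (6,2) (6,2)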